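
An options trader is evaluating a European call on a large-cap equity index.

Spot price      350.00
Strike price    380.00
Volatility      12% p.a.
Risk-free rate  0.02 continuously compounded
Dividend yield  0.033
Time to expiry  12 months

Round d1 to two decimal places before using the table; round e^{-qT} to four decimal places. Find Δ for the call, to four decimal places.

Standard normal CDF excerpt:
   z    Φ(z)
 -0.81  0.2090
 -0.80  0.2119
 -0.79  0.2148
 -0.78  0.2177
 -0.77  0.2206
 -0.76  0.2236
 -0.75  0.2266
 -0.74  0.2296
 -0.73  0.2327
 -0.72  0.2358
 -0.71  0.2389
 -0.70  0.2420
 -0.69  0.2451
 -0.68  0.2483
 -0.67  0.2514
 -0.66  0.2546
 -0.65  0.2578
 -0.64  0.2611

σ√T = 0.12 × 1.0000 = 0.1200
d₁ = [ln(350/380) + (0.02 − 0.033 + 0.12²/2)·1] / 0.1200 = [-0.0822 − 0.0058] / 0.1200 = -0.7337 ⇒ -0.73
N(d₁) = N(-0.73) = 0.2327
Δ_call = e^(−qT)·N(d₁) = 0.9675·0.2327 = 0.2251

0.2251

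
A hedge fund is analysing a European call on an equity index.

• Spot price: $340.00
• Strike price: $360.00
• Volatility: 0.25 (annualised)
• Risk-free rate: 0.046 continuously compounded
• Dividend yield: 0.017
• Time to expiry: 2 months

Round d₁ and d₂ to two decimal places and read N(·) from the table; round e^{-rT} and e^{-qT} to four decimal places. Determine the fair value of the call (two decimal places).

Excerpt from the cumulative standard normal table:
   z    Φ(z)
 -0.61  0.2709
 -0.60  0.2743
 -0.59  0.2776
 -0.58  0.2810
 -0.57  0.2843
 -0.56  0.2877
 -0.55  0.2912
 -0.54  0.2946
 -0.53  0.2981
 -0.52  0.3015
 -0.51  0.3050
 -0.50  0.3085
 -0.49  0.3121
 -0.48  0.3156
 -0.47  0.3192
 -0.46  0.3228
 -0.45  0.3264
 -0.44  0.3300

$6.66

σ√T = 0.25 × 0.4082 = 0.1021
d₁ = [ln(340/360) + (0.046 − 0.017 + 0.25²/2)·0.1667] / 0.1021 = [-0.0572 + 0.0100] / 0.1021 = -0.4616 ⇒ -0.46
d₂ = d₁ − σ√T = -0.4616 − 0.1021 = -0.5637 ⇒ -0.56
e^(−qT) = e^(−0.017·0.1667) = 0.9972;  e^(−rT) = e^(−0.046·0.1667) = 0.9924
N(d₁) = N(-0.46) = 0.3228;  N(d₂) = N(-0.56) = 0.2877
C = 340·0.9972·0.3228 − 360·0.9924·0.2877 = 109.4447 − 102.7849 = 6.6598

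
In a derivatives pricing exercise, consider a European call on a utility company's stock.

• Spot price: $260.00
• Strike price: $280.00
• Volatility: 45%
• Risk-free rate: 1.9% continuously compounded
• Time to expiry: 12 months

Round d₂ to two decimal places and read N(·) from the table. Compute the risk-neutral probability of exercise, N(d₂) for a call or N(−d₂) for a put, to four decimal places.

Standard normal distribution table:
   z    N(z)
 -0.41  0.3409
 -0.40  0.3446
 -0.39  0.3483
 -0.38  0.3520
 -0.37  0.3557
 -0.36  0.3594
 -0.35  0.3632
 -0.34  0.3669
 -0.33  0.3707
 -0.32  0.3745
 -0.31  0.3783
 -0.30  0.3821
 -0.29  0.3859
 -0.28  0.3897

σ√T = 0.45 × 1.0000 = 0.4500
d₁ = [ln(260/280) + (0.019 + ½·0.45²)·1] / (σ√T) = (-0.0741 + 0.1203) / 0.4500 = 0.1025 which rounds to 0.10
d₂ = 0.1025 − 0.4500 = -0.3475 which rounds to -0.35
Risk-neutral Pr[S_T > K] = N(d₂) = N(-0.35) = 0.3632

0.3632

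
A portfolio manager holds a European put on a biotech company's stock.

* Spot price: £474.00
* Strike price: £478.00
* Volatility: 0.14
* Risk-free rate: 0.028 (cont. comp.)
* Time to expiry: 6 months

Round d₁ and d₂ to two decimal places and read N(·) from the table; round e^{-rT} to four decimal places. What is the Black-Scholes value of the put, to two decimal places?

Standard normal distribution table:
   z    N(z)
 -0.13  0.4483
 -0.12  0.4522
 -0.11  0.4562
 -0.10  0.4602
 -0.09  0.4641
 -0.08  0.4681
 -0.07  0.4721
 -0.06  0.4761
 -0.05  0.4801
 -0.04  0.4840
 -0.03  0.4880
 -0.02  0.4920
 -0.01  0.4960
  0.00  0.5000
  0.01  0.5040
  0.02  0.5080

σ√T = 0.14 × 0.7071 = 0.0990
d₁ = [ln(474/478) + (0.028 + ½·0.14²)·0.5] / (σ√T) = (-0.0084 + 0.0189) / 0.0990 = 0.1060 → 0.11
d₂ = 0.1060 − 0.0990 = 0.0070 → 0.01
e^(−rT) = e^(−0.028·0.5) = 0.9861
N(−d₂) = N(-0.01) = 0.4960;  N(−d₁) = N(-0.11) = 0.4562
P = 478·0.9861·0.4960 − 474·0.4562 = 233.7925 − 216.2388 = 17.5537

£17.55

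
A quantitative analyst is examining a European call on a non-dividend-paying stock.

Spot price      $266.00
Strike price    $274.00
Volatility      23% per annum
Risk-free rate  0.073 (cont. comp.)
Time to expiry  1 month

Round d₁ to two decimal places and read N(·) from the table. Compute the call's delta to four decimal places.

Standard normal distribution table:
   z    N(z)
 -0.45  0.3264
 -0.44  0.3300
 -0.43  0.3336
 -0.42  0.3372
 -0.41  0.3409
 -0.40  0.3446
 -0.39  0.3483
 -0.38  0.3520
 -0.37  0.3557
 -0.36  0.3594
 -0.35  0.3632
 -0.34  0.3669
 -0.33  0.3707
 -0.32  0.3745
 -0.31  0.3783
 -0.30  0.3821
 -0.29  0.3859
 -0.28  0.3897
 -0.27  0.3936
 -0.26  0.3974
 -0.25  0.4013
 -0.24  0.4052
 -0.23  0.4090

0.3745

σ√T = 0.23 × 0.2887 = 0.0664
d₁ = [ln(266/274) + (0.073 + 0.23²/2)·0.08333] / 0.0664 = [-0.0296 + 0.0083] / 0.0664 = -0.3215 → -0.32
N(d₁) = N(-0.32) = 0.3745
Δ_call = N(d₁) = 0.3745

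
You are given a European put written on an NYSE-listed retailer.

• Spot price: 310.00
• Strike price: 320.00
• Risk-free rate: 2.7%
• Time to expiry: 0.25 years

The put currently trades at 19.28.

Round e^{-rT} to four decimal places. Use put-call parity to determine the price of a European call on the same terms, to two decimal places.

11.42

exp(−rT) = exp(−0.027·0.25) = 0.9933
Put-call parity: C − P = S − K·e^(−rT) = 310 − 320·0.9933 = 310 − 317.8560 = -7.8560
C = P + (C − P) = 19.28 + (-7.8560) = 11.4240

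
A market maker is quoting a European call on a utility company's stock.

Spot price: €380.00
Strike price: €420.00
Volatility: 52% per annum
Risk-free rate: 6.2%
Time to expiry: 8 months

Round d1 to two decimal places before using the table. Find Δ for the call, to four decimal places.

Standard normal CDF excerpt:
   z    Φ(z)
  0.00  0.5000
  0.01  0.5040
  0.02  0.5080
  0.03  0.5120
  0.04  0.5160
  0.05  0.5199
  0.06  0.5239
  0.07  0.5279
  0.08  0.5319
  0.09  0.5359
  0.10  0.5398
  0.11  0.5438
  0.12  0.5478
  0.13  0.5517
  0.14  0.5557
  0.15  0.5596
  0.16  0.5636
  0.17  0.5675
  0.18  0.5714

σ√T = 0.52·√0.6667 = 0.4246
d₁ = [ln(380/420) + (0.062 + ½·0.52²)·0.6667] / (σ√T) = (-0.1001 + 0.1315) / 0.4246 = 0.0739 which rounds to 0.07
N(d₁) = N(0.07) = 0.5279
Δ_call = N(d₁) = 0.5279

0.5279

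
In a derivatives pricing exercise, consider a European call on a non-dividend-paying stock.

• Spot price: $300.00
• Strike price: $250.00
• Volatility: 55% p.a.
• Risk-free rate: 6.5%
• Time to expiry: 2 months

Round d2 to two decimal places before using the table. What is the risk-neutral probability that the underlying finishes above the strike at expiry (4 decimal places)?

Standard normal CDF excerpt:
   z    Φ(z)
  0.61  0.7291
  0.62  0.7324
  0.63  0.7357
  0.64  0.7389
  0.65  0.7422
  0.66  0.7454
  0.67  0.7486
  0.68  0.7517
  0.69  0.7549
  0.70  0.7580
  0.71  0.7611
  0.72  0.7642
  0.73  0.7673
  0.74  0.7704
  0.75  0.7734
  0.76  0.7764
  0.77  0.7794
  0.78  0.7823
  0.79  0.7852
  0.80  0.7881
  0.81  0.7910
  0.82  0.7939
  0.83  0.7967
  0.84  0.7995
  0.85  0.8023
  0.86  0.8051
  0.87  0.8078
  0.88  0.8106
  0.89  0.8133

0.7734

σ√T = 0.55 × 0.4082 = 0.2245
d₁ = [ln(300/250) + (0.065 + 0.55²/2)·0.1667] / 0.2245 = [0.1823 + 0.0360] / 0.2245 = 0.9725 which rounds to 0.97
d₂ = d₁ − σ√T = 0.9725 − 0.2245 = 0.7480 which rounds to 0.75
Risk-neutral Pr[S_T > K] = N(d₂) = N(0.75) = 0.7734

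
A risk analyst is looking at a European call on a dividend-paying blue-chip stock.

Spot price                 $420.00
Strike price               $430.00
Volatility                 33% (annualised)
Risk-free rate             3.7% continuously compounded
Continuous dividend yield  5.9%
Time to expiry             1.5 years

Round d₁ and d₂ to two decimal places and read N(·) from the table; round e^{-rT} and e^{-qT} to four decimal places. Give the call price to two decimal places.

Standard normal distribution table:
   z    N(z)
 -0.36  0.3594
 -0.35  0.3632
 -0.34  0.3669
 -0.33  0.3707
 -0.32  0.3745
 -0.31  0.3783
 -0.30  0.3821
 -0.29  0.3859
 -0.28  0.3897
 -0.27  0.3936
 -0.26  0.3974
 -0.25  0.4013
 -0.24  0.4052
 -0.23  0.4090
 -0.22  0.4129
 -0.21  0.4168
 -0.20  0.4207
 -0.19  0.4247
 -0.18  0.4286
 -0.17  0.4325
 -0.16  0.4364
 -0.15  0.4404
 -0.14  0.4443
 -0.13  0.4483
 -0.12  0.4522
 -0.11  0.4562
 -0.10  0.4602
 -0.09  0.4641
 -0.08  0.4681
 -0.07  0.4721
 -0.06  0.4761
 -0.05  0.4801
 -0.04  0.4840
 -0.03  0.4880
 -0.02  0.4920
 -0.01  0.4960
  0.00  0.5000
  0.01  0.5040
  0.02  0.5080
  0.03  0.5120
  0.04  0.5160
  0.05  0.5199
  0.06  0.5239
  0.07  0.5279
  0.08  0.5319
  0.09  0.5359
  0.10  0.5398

$52.15

T = 1.5;  σ√T = 0.4042
d₁ = [ln(420/430) + (0.037 − 0.059 + ½·0.33²)·1.5] / (σ√T) = (-0.0235 + 0.0487) / 0.4042 = 0.0622 ⇒ 0.06
d₂ = 0.0622 − 0.4042 = -0.3420 ⇒ -0.34
exp(−qT) = exp(−0.059·1.5) = 0.9153;  exp(−rT) = exp(−0.037·1.5) = 0.9460
C = 420·0.9153·N(0.06) − 430·0.9460·N(-0.34) = 420·0.9153·0.5239 − 430·0.9460·0.3669 = 201.4008 − 149.2476 = 52.1532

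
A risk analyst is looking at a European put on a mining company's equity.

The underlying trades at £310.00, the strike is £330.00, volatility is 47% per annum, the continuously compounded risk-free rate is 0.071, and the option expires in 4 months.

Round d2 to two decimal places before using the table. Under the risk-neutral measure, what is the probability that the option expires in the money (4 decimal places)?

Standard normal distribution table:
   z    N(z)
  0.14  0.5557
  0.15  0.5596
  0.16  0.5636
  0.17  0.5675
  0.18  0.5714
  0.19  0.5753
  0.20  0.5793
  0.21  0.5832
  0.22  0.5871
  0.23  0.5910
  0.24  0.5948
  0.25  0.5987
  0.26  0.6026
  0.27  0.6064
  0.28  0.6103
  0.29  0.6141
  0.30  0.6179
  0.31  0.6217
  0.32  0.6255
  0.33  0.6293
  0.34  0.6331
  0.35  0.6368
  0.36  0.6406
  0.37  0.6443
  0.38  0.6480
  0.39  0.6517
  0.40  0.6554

0.6103

σ√T = 0.47·√0.3333 = 0.2714
d₁ = [ln(310/330) + (0.071 + 0.47²/2)·0.3333] / 0.2714 = [-0.0625 + 0.0605] / 0.2714 = -0.0075 ≈ -0.01
d₂ = d₁ − σ√T = -0.0075 − 0.2714 = -0.2789 ≈ -0.28
Risk-neutral Pr[S_T < K] = N(−d₂) = N(0.28) = 0.6103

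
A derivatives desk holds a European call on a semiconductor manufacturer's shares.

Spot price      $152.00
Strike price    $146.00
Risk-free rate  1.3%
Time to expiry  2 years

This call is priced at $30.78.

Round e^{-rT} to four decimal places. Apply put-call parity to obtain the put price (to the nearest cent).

$21.03

exp(−rT) = exp(−0.013·2) = 0.9743
Put-call parity: C − P = S − K·e^(−rT) = 152 − 146·0.9743 = 152 − 142.2478 = 9.7522
P = C − (C − P) = 30.78 − (9.7522) = 21.0278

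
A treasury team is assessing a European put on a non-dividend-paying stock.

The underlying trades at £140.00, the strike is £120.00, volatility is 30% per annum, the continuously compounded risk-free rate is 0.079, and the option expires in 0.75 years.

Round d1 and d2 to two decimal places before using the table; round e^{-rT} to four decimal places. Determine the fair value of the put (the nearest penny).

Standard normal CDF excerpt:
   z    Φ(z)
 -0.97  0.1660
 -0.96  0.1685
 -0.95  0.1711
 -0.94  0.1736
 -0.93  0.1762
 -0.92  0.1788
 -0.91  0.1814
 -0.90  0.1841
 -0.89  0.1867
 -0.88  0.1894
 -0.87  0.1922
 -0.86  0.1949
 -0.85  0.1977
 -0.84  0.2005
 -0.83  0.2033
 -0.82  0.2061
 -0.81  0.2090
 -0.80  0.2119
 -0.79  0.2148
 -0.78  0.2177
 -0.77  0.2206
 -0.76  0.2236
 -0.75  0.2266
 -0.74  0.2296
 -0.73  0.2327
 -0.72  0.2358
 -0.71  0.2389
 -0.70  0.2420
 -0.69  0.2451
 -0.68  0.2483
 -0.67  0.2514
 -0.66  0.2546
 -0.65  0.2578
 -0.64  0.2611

σ√T = 0.3·√0.75 = 0.2598
ln(S/K) + (r + σ²/2)T = ln(140/120) + (0.079 + 0.3²/2)·0.75 = 0.1542 + 0.0930 = 0.2472
d₁ = 0.2472 / 0.2598 = 0.9513 → 0.95
d₂ = d₁ − σ√T = 0.9513 − 0.2598 = 0.6915 → 0.69
exp(−rT) = exp(−0.079·0.75) = 0.9425
P = 120·0.9425·N(-0.69) − 140·N(-0.95) = 120·0.9425·0.2451 − 140·0.1711 = 27.7208 − 23.9540 = 3.7668

£3.77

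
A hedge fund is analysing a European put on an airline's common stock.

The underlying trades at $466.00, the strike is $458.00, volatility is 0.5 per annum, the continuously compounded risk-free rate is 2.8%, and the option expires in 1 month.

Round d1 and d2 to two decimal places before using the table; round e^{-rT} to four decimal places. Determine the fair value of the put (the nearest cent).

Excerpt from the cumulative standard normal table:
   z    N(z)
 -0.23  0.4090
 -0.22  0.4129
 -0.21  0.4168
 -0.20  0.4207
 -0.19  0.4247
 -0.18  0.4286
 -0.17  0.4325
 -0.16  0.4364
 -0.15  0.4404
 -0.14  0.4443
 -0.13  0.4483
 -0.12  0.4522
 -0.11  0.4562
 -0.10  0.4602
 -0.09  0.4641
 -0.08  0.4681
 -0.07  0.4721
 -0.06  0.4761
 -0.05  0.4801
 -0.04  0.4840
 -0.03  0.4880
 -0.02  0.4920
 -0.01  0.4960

$23.32

σ√T = 0.5·√0.08333 = 0.1443
d₁ = [ln(466/458) + (0.028 + 0.5²/2)·0.08333] / 0.1443 = [0.0173 + 0.0127] / 0.1443 = 0.2083 ≈ 0.21
d₂ = d₁ − σ√T = 0.2083 − 0.1443 = 0.0640 ≈ 0.06
exp(−rT) = exp(−0.028·0.08333) = 0.9977
P = 458·0.9977·N(-0.06) − 466·N(-0.21) = 458·0.9977·0.4761 − 466·0.4168 = 217.5523 − 194.2288 = 23.3235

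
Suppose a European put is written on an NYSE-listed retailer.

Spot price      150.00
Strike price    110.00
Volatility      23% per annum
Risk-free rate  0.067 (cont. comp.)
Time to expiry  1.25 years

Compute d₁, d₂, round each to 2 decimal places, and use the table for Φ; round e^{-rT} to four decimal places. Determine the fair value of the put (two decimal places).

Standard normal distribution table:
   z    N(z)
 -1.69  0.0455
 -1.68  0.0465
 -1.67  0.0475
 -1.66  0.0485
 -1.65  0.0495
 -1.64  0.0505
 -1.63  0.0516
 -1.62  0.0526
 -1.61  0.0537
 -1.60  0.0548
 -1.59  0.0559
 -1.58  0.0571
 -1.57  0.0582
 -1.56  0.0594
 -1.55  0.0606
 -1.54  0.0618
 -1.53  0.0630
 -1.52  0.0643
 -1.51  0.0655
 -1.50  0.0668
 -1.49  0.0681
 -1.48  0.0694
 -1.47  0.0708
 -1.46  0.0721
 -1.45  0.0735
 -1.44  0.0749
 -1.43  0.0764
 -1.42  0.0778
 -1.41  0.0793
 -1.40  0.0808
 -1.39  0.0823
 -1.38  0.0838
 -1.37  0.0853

σ√T = 0.23·√1.25 = 0.2571
d₁ = [ln(150/110) + (0.067 + 0.23²/2)·1.25] / 0.2571 = [0.3102 + 0.1168] / 0.2571 = 1.6604 which rounds to 1.66
d₂ = d₁ − σ√T = 1.6604 − 0.2571 = 1.4032 which rounds to 1.40
exp(−rT) = exp(−0.067·1.25) = 0.9197
P = 110·0.9197·N(-1.40) − 150·N(-1.66) = 110·0.9197·0.0808 − 150·0.0485 = 8.1743 − 7.2750 = 0.8993

0.90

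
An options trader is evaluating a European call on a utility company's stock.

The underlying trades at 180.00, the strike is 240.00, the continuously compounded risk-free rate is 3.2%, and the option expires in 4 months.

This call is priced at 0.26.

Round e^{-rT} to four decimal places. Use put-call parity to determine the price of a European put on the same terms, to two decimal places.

exp(−rT) = exp(−0.032·0.3333) = 0.9894
Put-call parity: C − P = S − K·e^(−rT) = 180 − 240·0.9894 = 180 − 237.4560 = -57.4560
P = C − (C − P) = 0.26 − (-57.4560) = 57.7160

57.72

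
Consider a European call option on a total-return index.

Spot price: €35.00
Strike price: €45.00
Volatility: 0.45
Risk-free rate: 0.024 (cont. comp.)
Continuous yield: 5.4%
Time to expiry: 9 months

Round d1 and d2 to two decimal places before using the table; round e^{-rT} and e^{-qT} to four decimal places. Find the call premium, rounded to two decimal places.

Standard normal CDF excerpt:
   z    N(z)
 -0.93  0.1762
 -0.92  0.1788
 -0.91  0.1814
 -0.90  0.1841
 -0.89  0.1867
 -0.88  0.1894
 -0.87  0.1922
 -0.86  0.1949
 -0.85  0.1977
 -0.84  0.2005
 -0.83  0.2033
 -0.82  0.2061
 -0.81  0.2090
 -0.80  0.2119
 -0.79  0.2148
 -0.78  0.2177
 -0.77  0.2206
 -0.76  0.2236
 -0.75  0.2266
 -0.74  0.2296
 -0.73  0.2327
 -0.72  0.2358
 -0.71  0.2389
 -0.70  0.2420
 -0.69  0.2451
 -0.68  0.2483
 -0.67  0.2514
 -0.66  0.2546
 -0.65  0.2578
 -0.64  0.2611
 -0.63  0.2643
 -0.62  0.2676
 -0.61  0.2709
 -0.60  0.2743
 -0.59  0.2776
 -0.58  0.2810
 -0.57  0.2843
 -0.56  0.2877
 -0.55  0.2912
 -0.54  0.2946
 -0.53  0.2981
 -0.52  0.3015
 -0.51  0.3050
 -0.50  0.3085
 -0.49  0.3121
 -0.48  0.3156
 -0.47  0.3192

€2.11

σ√T = 0.45 × 0.8660 = 0.3897
ln(S/K) + (r − q + σ²/2)T = ln(35/45) + (0.024 − 0.054 + 0.45²/2)·0.75 = -0.2513 + 0.0534 = -0.1979
d₁ = -0.1979 / 0.3897 = -0.5078 ≈ -0.51
d₂ = d₁ − σ√T = -0.5078 − 0.3897 = -0.8975 ≈ -0.90
exp(−qT) = exp(−0.054·0.75) = 0.9603;  exp(−rT) = exp(−0.024·0.75) = 0.9822
N(d₁) = N(-0.51) = 0.3050;  N(d₂) = N(-0.90) = 0.1841
C = 35·0.9603·0.3050 − 45·0.9822·0.1841 = 10.2512 − 8.1370 = 2.1142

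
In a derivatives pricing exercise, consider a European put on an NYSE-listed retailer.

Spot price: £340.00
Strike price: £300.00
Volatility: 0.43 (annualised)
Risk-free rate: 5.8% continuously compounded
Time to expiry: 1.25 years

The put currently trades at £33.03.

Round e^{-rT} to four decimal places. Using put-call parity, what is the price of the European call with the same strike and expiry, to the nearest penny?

£94.00

exp(−rT) = exp(−0.058·1.25) = 0.9301
Put-call parity: C − P = S − K·e^(−rT) = 340 − 300·0.9301 = 340 − 279.0300 = 60.9700
C = P + (C − P) = 33.03 + (60.9700) = 94.0000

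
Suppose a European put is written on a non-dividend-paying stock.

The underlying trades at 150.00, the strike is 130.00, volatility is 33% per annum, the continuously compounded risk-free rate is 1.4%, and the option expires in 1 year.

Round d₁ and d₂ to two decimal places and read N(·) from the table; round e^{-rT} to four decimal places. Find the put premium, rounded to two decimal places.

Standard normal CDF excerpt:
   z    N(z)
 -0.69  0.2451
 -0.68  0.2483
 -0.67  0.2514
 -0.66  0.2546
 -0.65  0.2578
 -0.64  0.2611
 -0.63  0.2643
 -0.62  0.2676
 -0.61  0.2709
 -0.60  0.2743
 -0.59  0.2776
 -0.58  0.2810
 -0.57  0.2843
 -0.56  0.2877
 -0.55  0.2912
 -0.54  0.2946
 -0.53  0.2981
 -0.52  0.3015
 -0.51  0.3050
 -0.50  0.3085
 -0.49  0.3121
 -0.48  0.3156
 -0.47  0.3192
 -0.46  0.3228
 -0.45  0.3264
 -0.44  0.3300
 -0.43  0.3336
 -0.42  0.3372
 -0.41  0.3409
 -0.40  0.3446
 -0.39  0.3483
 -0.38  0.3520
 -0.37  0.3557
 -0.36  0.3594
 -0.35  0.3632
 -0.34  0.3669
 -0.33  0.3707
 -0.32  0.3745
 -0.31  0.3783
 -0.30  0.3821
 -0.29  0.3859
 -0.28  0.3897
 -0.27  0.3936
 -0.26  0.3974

9.33

T = 1;  σ√T = 0.3300
d₁ = [ln(150/130) + (0.014 + 0.33²/2)·1] / 0.3300 = [0.1431 + 0.0685] / 0.3300 = 0.6411 ≈ 0.64
d₂ = d₁ − σ√T = 0.6411 − 0.3300 = 0.3111 ≈ 0.31
e^(−rT) = e^(−0.014·1) = 0.9861
N(−d₂) = N(-0.31) = 0.3783;  N(−d₁) = N(-0.64) = 0.2611
P = 130·0.9861·0.3783 − 150·0.2611 = 48.4954 − 39.1650 = 9.3304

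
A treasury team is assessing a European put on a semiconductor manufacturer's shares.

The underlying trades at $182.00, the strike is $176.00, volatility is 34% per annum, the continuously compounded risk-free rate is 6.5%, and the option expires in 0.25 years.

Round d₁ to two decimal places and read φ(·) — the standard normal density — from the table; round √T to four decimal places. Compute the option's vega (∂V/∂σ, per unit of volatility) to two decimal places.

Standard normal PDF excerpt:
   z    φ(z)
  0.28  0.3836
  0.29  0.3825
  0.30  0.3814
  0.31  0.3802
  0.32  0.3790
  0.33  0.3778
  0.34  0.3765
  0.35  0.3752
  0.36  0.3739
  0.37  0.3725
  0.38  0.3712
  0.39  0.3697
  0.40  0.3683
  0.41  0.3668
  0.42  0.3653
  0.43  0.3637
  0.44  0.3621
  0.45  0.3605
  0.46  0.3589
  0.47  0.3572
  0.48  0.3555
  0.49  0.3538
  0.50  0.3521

σ√T = 0.34·√0.25 = 0.1700
ln(S/K) + (r + σ²/2)T = ln(182/176) + (0.065 + 0.34²/2)·0.25 = 0.0335 + 0.0307 = 0.0642
d₁ = 0.0642 / 0.1700 = 0.3778 → 0.38
√T = √0.25 = 0.5000
φ(d₁) = φ(0.38) = 0.3712
vega = S·φ(d₁)·√T = 182·0.3712·0.5000 = 33.7792

33.78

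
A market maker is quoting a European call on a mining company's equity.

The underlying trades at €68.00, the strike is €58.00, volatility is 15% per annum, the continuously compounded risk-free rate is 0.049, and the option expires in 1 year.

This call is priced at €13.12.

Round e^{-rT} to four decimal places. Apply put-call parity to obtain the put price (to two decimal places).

€0.35

e^(−rT) = e^(−0.049·1) = 0.9522
Put-call parity: C − P = S − K·e^(−rT) = 68 − 58·0.9522 = 68 − 55.2276 = 12.7724
P = C − (C − P) = 13.12 − (12.7724) = 0.3476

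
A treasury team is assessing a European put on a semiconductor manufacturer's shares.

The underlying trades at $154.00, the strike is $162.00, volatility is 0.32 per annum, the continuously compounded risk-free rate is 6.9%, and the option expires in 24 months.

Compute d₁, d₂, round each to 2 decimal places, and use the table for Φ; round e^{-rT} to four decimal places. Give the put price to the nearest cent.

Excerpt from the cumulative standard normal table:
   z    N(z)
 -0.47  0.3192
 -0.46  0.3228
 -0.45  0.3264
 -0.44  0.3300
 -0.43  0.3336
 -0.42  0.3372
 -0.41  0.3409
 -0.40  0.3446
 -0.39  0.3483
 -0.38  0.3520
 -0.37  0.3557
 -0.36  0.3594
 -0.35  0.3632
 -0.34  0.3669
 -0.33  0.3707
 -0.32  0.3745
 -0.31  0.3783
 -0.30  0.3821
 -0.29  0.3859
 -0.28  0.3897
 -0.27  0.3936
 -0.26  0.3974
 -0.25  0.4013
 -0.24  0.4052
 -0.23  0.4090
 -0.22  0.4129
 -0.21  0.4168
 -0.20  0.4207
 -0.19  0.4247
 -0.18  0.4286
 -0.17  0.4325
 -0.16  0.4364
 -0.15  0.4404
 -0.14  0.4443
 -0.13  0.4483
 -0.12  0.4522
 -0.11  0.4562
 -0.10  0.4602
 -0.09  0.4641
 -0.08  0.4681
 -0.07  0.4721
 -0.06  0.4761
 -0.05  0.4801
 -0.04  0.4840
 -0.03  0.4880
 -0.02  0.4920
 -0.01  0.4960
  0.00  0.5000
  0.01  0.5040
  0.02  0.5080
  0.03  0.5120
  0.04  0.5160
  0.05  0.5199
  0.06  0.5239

$20.32

σ√T = 0.32·√2 = 0.4525
d₁ = [ln(154/162) + (0.069 + 0.32²/2)·2] / 0.4525 = [-0.0506 + 0.2404] / 0.4525 = 0.4193 → 0.42
d₂ = d₁ − σ√T = 0.4193 − 0.4525 = -0.0332 → -0.03
exp(−rT) = exp(−0.069·2) = 0.8711
N(−d₂) = N(0.03) = 0.5120;  N(−d₁) = N(-0.42) = 0.3372
P = 162·0.8711·0.5120 − 154·0.3372 = 72.2525 − 51.9288 = 20.3237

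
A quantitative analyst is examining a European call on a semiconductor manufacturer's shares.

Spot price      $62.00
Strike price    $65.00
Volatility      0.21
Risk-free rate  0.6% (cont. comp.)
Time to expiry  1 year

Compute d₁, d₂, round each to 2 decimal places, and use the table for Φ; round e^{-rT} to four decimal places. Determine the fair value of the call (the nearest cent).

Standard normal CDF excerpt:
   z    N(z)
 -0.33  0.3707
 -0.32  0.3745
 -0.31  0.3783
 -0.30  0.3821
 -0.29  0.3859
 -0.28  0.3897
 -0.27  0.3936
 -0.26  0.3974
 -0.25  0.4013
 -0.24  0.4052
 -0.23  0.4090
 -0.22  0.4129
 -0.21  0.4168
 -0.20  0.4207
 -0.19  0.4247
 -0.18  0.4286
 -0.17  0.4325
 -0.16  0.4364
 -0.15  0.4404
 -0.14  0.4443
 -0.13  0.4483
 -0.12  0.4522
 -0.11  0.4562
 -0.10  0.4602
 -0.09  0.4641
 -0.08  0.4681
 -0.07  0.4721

σ√T = 0.21 × 1.0000 = 0.2100
d₁ = [ln(62/65) + (0.006 + 0.21²/2)·1] / 0.2100 = [-0.0473 + 0.0280] / 0.2100 = -0.0914 ≈ -0.09
d₂ = d₁ − σ√T = -0.0914 − 0.2100 = -0.3014 ≈ -0.30
exp(−rT) = exp(−0.006·1) = 0.9940
C = 62·N(-0.09) − 65·0.9940·N(-0.30) = 62·0.4641 − 65·0.9940·0.3821 = 28.7742 − 24.6875 = 4.0867

$4.09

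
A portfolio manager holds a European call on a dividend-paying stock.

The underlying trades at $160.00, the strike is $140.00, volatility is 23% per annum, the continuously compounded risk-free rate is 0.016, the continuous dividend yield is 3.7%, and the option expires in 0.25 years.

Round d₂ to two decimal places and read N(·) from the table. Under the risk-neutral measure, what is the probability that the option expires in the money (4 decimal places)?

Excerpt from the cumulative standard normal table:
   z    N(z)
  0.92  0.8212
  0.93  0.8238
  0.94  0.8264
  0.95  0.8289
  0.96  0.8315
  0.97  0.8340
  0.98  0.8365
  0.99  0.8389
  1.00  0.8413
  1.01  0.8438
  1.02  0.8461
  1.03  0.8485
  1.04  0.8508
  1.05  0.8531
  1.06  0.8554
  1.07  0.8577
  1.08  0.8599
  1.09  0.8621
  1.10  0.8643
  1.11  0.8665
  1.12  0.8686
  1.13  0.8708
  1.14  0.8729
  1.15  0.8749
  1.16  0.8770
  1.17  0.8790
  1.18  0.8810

0.8554

σ√T = 0.23 × 0.5000 = 0.1150
d₁ = [ln(160/140) + (0.016 − 0.037 + 0.23²/2)·0.25] / 0.1150 = [0.1335 + 0.0014] / 0.1150 = 1.1730 ≈ 1.17
d₂ = d₁ − σ√T = 1.1730 − 0.1150 = 1.0580 ≈ 1.06
Pr(exercise) under Q = N(d₂) = 0.8554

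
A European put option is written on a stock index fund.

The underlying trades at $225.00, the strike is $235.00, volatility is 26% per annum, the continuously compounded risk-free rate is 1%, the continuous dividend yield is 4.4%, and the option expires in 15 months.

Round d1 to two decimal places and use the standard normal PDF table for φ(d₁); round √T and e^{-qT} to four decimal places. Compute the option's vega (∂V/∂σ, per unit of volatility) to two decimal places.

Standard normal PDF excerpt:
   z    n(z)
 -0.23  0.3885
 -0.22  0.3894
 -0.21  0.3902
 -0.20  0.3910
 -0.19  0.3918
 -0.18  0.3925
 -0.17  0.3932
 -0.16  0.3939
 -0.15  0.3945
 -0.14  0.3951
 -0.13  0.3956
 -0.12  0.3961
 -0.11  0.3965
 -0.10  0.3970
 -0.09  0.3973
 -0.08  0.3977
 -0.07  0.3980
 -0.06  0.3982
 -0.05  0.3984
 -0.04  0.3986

93.93

σ√T = 0.26·√1.25 = 0.2907
d₁ = [ln(225/235) + (0.01 − 0.044 + 0.26²/2)·1.25] / 0.2907 = [-0.0435 − 0.0002] / 0.2907 = -0.1505 ⇒ -0.15
√T = √1.25 = 1.1180
φ(d₁) = φ(-0.15) = 0.3945
exp(−qT) = exp(−0.044·1.25) = 0.9465
vega = S·exp(−qT)·φ(d₁)·√T = 225·0.9465·0.3945·1.1180 = 93.9273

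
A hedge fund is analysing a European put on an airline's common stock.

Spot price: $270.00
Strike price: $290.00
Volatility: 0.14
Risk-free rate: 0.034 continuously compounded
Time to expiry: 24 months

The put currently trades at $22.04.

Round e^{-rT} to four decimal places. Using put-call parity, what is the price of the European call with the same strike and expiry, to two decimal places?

exp(−rT) = exp(−0.034·2) = 0.9343
Put-call parity: C − P = S − K·e^(−rT) = 270 − 290·0.9343 = 270 − 270.9470 = -0.9470
C = P + (C − P) = 22.04 + (-0.9470) = 21.0930

$21.09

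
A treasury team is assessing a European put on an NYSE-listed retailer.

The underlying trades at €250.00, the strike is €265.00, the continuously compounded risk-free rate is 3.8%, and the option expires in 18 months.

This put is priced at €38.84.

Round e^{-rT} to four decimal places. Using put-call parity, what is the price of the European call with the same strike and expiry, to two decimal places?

e^(−rT) = e^(−0.038·1.5) = 0.9446
Put-call parity: C − P = S − K·e^(−rT) = 250 − 265·0.9446 = 250 − 250.3190 = -0.3190
C = P + (C − P) = 38.84 + (-0.3190) = 38.5210

€38.52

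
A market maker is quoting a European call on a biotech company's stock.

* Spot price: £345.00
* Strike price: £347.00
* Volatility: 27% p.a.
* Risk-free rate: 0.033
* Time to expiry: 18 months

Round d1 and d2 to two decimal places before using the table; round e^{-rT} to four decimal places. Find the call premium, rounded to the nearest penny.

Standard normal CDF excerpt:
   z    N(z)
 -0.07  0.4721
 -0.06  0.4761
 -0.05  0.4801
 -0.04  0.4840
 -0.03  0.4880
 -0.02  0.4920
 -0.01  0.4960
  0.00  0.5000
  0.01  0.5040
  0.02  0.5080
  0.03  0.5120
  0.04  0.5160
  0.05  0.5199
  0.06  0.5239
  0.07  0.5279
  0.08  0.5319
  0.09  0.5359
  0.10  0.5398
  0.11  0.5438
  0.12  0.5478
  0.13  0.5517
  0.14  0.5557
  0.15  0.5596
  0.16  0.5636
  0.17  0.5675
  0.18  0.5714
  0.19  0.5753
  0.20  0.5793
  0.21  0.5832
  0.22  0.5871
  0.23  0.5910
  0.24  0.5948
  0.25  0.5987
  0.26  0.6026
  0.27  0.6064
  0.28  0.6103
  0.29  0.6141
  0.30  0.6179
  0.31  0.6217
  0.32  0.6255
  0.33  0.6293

£52.02

σ√T = 0.27 × 1.2247 = 0.3307
d₁ = [ln(345/347) + (0.033 + 0.27²/2)·1.5] / 0.3307 = [-0.0058 + 0.1042] / 0.3307 = 0.2976 ≈ 0.30
d₂ = d₁ − σ√T = 0.2976 − 0.3307 = -0.0331 ≈ -0.03
exp(−rT) = exp(−0.033·1.5) = 0.9517
C = 345·N(0.30) − 347·0.9517·N(-0.03) = 345·0.6179 − 347·0.9517·0.4880 = 213.1755 − 161.1571 = 52.0184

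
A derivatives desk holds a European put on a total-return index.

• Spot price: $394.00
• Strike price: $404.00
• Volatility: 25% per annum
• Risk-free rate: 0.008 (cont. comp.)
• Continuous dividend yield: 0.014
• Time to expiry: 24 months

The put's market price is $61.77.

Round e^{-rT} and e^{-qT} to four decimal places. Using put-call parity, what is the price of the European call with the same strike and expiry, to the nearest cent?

e^(−qT) = e^(−0.014·2) = 0.9724;  e^(−rT) = e^(−0.008·2) = 0.9841
Put-call parity: C − P = S·e^(−qT) − K·e^(−rT) = 394·0.9724 − 404·0.9841 = 383.1256 − 397.5764 = -14.4508
C = P + (C − P) = 61.77 + (-14.4508) = 47.3192

$47.32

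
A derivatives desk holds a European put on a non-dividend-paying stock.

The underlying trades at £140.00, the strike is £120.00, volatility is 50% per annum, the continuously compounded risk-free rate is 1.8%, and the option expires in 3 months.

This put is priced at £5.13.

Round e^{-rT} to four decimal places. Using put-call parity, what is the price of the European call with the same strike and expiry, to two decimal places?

£25.67

exp(−rT) = exp(−0.018·0.25) = 0.9955
Put-call parity: C − P = S − K·e^(−rT) = 140 − 120·0.9955 = 140 − 119.4600 = 20.5400
C = P + (C − P) = 5.13 + (20.5400) = 25.6700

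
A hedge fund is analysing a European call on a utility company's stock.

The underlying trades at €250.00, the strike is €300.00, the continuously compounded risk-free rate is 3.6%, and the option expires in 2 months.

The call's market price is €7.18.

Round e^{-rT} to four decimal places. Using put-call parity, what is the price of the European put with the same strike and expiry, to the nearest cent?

exp(−rT) = exp(−0.036·0.1667) = 0.9940
Put-call parity: C − P = S − K·e^(−rT) = 250 − 300·0.9940 = 250 − 298.2000 = -48.2000
P = C − (C − P) = 7.18 − (-48.2000) = 55.3800

€55.38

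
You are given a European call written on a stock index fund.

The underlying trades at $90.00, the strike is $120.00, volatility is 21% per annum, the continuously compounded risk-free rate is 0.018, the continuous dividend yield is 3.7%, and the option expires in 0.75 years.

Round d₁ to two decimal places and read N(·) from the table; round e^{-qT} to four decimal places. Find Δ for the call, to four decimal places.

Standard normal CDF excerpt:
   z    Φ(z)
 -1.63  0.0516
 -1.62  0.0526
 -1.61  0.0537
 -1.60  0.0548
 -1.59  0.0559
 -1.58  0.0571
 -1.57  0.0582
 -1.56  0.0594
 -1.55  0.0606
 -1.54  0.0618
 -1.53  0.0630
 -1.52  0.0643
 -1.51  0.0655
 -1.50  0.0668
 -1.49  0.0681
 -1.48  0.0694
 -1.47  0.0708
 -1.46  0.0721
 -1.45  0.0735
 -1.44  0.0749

0.0566

T = 0.75;  σ√T = 0.1819
ln(S/K) + (r − q + σ²/2)T = ln(90/120) + (0.018 − 0.037 + 0.21²/2)·0.75 = -0.2877 + 0.0023 = -0.2854
d₁ = -0.2854 / 0.1819 = -1.5693 ≈ -1.57
N(d₁) = N(-1.57) = 0.0582
Δ_call = exp(−qT)·N(d₁) = 0.9726·0.0582 = 0.0566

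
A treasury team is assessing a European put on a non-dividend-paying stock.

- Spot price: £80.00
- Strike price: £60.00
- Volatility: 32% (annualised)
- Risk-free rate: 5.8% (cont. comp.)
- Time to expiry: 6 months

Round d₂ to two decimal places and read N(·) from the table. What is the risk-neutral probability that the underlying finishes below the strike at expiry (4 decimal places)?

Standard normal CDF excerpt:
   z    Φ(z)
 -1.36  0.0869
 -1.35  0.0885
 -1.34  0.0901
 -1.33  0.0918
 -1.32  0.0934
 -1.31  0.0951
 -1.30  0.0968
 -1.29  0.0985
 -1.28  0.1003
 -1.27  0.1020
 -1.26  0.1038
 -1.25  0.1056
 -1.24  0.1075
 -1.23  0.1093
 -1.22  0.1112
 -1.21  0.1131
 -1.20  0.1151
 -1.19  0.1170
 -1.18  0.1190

0.0985

σ√T = 0.32·√0.5 = 0.2263
d₁ = [ln(80/60) + (0.058 + ½·0.32²)·0.5] / (σ√T) = (0.2877 + 0.0546) / 0.2263 = 1.5127 → 1.51
d₂ = 1.5127 − 0.2263 = 1.2864 → 1.29
Risk-neutral Pr[S_T < K] = N(−d₂) = N(-1.29) = 0.0985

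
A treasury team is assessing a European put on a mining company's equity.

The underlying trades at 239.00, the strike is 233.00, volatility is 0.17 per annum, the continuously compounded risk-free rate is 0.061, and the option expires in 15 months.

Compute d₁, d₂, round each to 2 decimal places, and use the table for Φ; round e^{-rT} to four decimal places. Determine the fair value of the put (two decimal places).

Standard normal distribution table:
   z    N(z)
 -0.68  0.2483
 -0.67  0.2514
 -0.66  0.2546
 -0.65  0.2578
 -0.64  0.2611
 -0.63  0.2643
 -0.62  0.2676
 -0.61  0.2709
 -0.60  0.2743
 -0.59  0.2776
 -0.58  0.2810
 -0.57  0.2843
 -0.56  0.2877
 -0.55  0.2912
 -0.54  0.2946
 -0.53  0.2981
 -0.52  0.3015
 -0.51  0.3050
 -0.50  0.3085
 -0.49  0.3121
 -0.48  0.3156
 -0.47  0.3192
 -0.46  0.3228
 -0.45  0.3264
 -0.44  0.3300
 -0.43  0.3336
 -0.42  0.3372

8.08

σ√T = 0.17 × 1.1180 = 0.1901
d₁ = [ln(239/233) + (0.061 + 0.17²/2)·1.25] / 0.1901 = [0.0254 + 0.0943] / 0.1901 = 0.6300 → 0.63
d₂ = d₁ − σ√T = 0.6300 − 0.1901 = 0.4399 → 0.44
exp(−rT) = exp(−0.061·1.25) = 0.9266
P = 233·0.9266·N(-0.44) − 239·N(-0.63) = 233·0.9266·0.3300 − 239·0.2643 = 71.2463 − 63.1677 = 8.0786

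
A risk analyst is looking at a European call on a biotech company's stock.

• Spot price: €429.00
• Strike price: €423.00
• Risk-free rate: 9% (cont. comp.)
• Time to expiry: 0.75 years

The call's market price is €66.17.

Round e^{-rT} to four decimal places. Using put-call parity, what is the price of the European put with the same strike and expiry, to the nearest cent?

e^(−rT) = e^(−0.09·0.75) = 0.9347
Put-call parity: C − P = S − K·e^(−rT) = 429 − 423·0.9347 = 429 − 395.3781 = 33.6219
P = C − (C − P) = 66.17 − (33.6219) = 32.5481

€32.55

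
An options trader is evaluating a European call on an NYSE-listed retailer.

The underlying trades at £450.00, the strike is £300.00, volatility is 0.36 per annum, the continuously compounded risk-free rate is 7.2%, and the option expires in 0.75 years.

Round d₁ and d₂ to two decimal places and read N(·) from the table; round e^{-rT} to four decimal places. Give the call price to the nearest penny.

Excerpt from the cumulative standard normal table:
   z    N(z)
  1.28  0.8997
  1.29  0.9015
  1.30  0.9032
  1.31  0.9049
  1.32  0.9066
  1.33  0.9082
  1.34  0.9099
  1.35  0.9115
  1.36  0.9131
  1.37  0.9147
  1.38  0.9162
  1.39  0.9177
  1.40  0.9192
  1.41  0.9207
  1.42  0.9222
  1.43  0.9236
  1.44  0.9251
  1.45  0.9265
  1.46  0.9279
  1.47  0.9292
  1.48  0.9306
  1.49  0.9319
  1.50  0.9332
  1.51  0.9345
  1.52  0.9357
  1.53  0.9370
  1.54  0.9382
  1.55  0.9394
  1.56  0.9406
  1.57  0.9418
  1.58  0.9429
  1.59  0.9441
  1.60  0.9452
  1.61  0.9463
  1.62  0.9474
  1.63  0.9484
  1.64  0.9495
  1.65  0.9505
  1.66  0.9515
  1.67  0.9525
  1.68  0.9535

σ√T = 0.36·√0.75 = 0.3118
ln(S/K) + (r + σ²/2)T = ln(450/300) + (0.072 + 0.36²/2)·0.75 = 0.4055 + 0.1026 = 0.5081
d₁ = 0.5081 / 0.3118 = 1.6296 which rounds to 1.63
d₂ = d₁ − σ√T = 1.6296 − 0.3118 = 1.3179 which rounds to 1.32
exp(−rT) = exp(−0.072·0.75) = 0.9474
N(d₁) = N(1.63) = 0.9484;  N(d₂) = N(1.32) = 0.9066
C = 450·0.9484 − 300·0.9474·0.9066 = 426.7800 − 257.6739 = 169.1061

£169.11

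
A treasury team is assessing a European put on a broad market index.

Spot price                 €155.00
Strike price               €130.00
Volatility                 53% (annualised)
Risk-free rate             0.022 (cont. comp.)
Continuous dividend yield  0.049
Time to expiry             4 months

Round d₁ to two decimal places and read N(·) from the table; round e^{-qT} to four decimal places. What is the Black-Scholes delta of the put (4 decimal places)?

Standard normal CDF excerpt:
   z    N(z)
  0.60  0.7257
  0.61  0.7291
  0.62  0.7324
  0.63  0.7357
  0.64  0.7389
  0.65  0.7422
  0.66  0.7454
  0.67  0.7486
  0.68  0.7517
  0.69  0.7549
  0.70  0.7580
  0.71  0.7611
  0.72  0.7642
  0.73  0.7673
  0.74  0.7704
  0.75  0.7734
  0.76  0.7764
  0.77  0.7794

T = 0.3333;  σ√T = 0.3060
d₁ = [ln(155/130) + (0.022 − 0.049 + 0.53²/2)·0.3333] / 0.3060 = [0.1759 + 0.0378] / 0.3060 = 0.6984 ⇒ 0.70
N(d₁) = N(0.70) = 0.7580
Δ_put = exp(−qT)·(N(d₁) − 1) = 0.9838·(0.7580 − 1) = -0.2381

-0.2381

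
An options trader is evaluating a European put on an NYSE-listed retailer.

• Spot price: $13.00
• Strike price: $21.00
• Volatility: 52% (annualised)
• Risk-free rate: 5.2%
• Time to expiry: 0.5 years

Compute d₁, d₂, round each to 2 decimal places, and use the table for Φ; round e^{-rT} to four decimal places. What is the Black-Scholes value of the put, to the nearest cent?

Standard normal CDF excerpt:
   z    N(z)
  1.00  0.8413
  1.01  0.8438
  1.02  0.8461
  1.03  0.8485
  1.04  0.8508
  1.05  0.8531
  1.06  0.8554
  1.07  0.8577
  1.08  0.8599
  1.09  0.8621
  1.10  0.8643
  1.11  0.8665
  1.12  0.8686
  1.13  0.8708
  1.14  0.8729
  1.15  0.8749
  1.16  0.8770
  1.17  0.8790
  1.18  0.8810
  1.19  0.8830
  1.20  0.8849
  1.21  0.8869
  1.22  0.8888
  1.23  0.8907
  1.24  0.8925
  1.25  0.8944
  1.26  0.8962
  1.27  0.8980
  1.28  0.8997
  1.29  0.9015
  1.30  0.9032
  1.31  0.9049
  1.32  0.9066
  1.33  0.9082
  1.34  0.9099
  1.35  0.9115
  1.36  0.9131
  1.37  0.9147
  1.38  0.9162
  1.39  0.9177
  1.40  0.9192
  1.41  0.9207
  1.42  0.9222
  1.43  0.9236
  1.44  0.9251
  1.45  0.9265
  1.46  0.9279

$7.78

σ√T = 0.52 × 0.7071 = 0.3677
d₁ = [ln(13/21) + (0.052 + 0.52²/2)·0.5] / 0.3677 = [-0.4796 + 0.0936] / 0.3677 = -1.0497 ≈ -1.05
d₂ = d₁ − σ√T = -1.0497 − 0.3677 = -1.4174 ≈ -1.42
e^(−rT) = e^(−0.052·0.5) = 0.9743
N(−d₂) = N(1.42) = 0.9222;  N(−d₁) = N(1.05) = 0.8531
P = 21·0.9743·0.9222 − 13·0.8531 = 18.8685 − 11.0903 = 7.7782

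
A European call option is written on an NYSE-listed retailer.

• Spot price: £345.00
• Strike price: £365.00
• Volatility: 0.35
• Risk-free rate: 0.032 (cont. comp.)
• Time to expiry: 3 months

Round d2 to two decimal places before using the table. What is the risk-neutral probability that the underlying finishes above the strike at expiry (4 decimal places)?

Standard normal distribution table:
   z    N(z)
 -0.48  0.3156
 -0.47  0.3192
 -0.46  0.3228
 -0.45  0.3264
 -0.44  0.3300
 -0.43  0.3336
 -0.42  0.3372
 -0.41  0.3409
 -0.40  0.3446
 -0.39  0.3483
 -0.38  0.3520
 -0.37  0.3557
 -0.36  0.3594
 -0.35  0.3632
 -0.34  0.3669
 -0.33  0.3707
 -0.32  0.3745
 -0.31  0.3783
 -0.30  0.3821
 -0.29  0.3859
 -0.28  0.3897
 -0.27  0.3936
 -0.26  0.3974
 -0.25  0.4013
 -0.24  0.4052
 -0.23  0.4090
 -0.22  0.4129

0.3594

T = 0.25;  σ√T = 0.1750
ln(S/K) + (r + σ²/2)T = ln(345/365) + (0.032 + 0.35²/2)·0.25 = -0.0564 + 0.0233 = -0.0330
d₁ = -0.0330 / 0.1750 = -0.1888 which rounds to -0.19
d₂ = d₁ − σ√T = -0.1888 − 0.1750 = -0.3638 which rounds to -0.36
Pr(exercise) under Q = N(d₂) = 0.3594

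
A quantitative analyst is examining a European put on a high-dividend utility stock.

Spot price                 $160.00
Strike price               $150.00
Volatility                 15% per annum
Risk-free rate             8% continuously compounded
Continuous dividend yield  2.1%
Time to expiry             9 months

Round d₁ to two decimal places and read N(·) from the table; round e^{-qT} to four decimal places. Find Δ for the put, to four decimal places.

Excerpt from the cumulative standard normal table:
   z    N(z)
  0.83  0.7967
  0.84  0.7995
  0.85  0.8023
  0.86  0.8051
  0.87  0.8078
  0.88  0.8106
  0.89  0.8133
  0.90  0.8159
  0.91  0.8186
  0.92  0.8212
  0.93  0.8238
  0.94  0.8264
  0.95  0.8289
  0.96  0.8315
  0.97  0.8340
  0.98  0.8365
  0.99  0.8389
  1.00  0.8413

σ√T = 0.15 × 0.8660 = 0.1299
d₁ = [ln(160/150) + (0.08 − 0.021 + ½·0.15²)·0.75] / (σ√T) = (0.0645 + 0.0527) / 0.1299 = 0.9024 ≈ 0.90
N(d₁) = N(0.90) = 0.8159
Δ_put = e^(−qT)·(N(d₁) − 1) = 0.9844·(0.8159 − 1) = -0.1812

-0.1812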